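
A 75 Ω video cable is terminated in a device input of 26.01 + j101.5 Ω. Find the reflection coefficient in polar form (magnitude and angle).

Γ = (Z_L − Z_0)/(Z_L + Z_0) = (-48.99 + j101.5)/(101 + j101.5)
|Γ| = 113/143 = 0.787

Γ ≈ 0.787 ∠ 70.6°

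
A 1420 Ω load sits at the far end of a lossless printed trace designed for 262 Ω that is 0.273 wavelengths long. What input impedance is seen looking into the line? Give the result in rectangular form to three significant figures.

βl = 2π × 0.273 = 98.3°
tan(βl) = tan(98.3°) = -6.87
Z_in = Z_0·(Z_L + jZ_0·tanβl)/(Z_0 + jZ_L·tanβl)
     = 262·(1420 − j1800)/(262 − j9760)

Z_in ≈ 49.3 + j36.8 Ω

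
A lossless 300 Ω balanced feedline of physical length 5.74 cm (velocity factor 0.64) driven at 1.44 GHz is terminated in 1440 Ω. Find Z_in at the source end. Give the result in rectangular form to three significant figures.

Z_in ≈ 291 + j513 Ω

λ = v/f = 0.64·c / 1.44 GHz = 0.133 m
βl = 2π·l/λ = 2π × 0.43 = 155°
tan(βl) = tan(155°) = -0.467
Z_in = Z_0·(Z_L + jZ_0·tanβl)/(Z_0 + jZ_L·tanβl)
     = 300·(1440 − j140)/(300 − j672)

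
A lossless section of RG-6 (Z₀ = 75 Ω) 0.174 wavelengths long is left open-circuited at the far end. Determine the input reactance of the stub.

X_in ≈ -38.8 Ω (capacitive)

βl = 2π × 0.174 = 62.6°
tan(βl) = 1.93
For an open-circuited stub, Z_in = −jZ_0·cot(βl) = −jZ_0/tan(βl)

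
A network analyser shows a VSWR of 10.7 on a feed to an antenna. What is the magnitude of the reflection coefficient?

|Γ| ≈ 0.829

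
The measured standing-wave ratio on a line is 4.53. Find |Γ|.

|Γ| ≈ 0.638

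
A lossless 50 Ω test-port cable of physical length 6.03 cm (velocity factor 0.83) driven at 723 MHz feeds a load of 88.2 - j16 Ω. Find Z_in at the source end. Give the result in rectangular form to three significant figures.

λ = v/f = 0.83·c / 723 MHz = 0.344 m
βl = 2π·l/λ = 2π × 0.175 = 63°
tan(βl) = tan(63°) = 1.97
Z_in = Z_0·(Z_L + jZ_0·tanβl)/(Z_0 + jZ_L·tanβl)
     = 50·(88.2 + j82.3)/(81.4 + j173)

Z_in ≈ 29.2 − j11.7 Ω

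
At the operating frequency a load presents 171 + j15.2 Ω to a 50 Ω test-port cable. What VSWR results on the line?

VSWR ≈ 3.45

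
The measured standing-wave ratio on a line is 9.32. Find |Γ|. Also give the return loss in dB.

|Γ| ≈ 0.806; return loss ≈ 1.87 dB

|Γ| = (S − 1)/(S + 1) = (9.32 − 1)/(9.32 + 1) = 8.32/10.3
RL = −20·log₁₀|Γ| = −20·log₁₀(0.806)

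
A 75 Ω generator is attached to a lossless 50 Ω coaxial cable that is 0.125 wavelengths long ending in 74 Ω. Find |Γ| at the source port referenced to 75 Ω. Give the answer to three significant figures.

βl = 2π × 0.125 = 45°
tan(βl) = 1
Z_in = Z_0·(Z_L + jZ_0·tanβl)/(Z_0 + jZ_L·tanβl) = 46.4 − j18.7 Ω
Γ_s = (Z_in − Z_s)/(Z_in + Z_s) = (-28.6 − j18.7)/(121 − j18.7), |Γ_s| = 0.278

|Γ| ≈ 0.278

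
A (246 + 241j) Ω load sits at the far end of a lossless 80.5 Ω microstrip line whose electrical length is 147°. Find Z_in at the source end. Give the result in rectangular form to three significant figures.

Z_in ≈ 27.7 + j82.8 Ω

tan(βl) = tan(147°) = -0.649
Z_in = Z_0·(Z_L + jZ_0·tanβl)/(Z_0 + jZ_L·tanβl)
     = 80.5·(246 + j189)/(237 − j160)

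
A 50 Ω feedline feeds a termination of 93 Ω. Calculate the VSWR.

VSWR ≈ 1.86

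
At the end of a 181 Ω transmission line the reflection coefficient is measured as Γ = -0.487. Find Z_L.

Z_L ≈ 62.4 Ω

Z_L = Z_0·(1 + Γ)/(1 − Γ) = 181·(0.513)/(1.49)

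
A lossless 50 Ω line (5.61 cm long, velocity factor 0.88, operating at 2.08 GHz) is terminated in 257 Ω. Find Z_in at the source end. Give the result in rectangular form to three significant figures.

Z_in ≈ 60.8 + j100 Ω

λ = v/f = 0.88·c / 2.08 GHz = 0.127 m
βl = 2π·l/λ = 2π × 0.442 = 159°
tan(βl) = tan(159°) = -0.381
Z_in = Z_0·(Z_L + jZ_0·tanβl)/(Z_0 + jZ_L·tanβl)
     = 50·(257 − j19.1)/(50 − j98)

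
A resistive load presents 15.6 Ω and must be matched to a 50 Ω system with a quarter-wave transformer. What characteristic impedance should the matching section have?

Z_qwt ≈ 27.9 Ω

Z_qwt = √(Z_0·R_L) = √(50 × 15.6) = √780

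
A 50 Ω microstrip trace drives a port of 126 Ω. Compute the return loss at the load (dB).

RL ≈ 7.29 dB

Γ = (126 − 50)/(126 + 50) = 0.432
RL = −20·log₁₀|Γ| = −20·log₁₀(0.432)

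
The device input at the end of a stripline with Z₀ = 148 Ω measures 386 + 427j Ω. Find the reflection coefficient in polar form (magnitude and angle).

Γ = (Z_L − Z_0)/(Z_L + Z_0) = (238 + j427)/(534 + j427)
|Γ| = 489/684 = 0.715

Γ ≈ 0.715 ∠ 22.2°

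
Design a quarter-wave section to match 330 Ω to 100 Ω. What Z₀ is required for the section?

Z_qwt ≈ 182 Ω

Z_qwt = √(Z_0·R_L) = √(100 × 330) = √33000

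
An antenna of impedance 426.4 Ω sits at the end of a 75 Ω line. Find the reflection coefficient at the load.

Γ = 0.701

Γ = (Z_L − Z_0)/(Z_L + Z_0) = (426.4 − 75)/(426.4 + 75) = 351.4/501.4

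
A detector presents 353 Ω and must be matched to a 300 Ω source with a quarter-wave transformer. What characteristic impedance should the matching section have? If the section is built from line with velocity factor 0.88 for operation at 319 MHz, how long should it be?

Z_qwt = √(Z_0·R_L) = √(300 × 353) = √105900
λ = 0.88·c/f = 0.828 m, so l = λ/4 = 0.207 m

Z_qwt ≈ 325 Ω; length ≈ 20.7 cm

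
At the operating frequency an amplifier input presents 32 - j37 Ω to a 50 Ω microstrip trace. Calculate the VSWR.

Γ = (Z_L − Z_0)/(Z_L + Z_0) = (-18 − j37)/(82 − j37)
|Γ| = 41.1/90 = 0.457
VSWR = (1 + |Γ|)/(1 − |Γ|) = 1.46/0.543

VSWR ≈ 2.69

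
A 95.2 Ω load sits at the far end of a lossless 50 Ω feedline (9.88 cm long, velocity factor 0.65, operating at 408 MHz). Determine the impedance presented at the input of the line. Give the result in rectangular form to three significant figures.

λ = v/f = 0.65·c / 408 MHz = 0.478 m
βl = 2π·l/λ = 2π × 0.207 = 74.4°
tan(βl) = tan(74.4°) = 3.59
Z_in = Z_0·(Z_L + jZ_0·tanβl)/(Z_0 + jZ_L·tanβl)
     = 50·(95.2 + j179)/(50 + j341)

Z_in ≈ 27.7 − j9.88 Ω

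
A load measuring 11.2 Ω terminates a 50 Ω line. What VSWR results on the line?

Γ = (11.2 − 50)/(11.2 + 50) = -0.634
VSWR = (1 + 0.634)/(1 − 0.634)

VSWR ≈ 4.46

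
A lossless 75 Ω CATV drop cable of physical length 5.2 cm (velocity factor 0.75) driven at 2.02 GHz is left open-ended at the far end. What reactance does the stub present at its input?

λ = v/f = 0.75·c / 2.02 GHz = 0.111 m
βl = 2π·l/λ = 2π × 0.467 = 168°
tan(βl) = -0.211
For an open-ended stub, Z_in = −jZ_0·cot(βl) = −jZ_0/tan(βl)

X_in ≈ 355 Ω (inductive)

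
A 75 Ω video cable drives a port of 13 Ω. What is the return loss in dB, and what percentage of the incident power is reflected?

RL ≈ 3.04 dB; 49.6% of incident power reflected

Γ = (13 − 75)/(13 + 75) = -0.705
RL = −20·log₁₀(0.705) = 3.04 dB
P_refl/P_inc = |Γ|² = 0.496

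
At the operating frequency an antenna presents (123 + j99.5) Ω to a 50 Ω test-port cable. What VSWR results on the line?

VSWR ≈ 4.24

Γ = (Z_L − Z_0)/(Z_L + Z_0) = (73 + j99.5)/(173 + j99.5)
|Γ| = 123/200 = 0.618
VSWR = (1 + |Γ|)/(1 − |Γ|) = 1.62/0.382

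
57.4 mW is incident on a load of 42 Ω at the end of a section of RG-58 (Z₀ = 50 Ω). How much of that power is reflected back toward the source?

P_reflected ≈ 0.434 mW

Γ = (42 − 50)/(42 + 50) = -0.087
|Γ|² = 0.00756
P_refl = |Γ|²·P_inc = 0.434 mW, P_del = (1 − |Γ|²)·P_inc = 57 mW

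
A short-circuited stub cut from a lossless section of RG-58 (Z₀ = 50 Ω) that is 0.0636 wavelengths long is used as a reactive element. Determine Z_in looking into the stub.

Z_in ≈ +j21.1 Ω

βl = 2π × 0.0636 = 22.9°
tan(βl) = 0.422
For a short-circuited stub, Z_in = jZ_0·tan(βl)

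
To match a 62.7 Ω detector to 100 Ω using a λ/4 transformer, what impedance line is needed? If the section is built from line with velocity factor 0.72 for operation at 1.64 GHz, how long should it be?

Z_qwt = √(Z_0·R_L) = √(100 × 62.7) = √6270
λ = 0.72·c/f = 0.132 m, so l = λ/4 = 0.0329 m

Z_qwt ≈ 79.2 Ω; length ≈ 3.29 cm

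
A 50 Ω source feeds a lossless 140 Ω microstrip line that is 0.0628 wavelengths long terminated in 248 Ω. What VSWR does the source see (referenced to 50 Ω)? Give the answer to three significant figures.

VSWR ≈ 4.5

βl = 2π × 0.0628 = 22.6°
tan(βl) = 0.416
Z_in = Z_0·(Z_L + jZ_0·tanβl)/(Z_0 + jZ_L·tanβl) = 188 − j80.7 Ω
Γ_s = (Z_in − Z_s)/(Z_in + Z_s) = (138 − j80.7)/(238 − j80.7), |Γ_s| = 0.637
VSWR = (1 + |Γ_s|)/(1 − |Γ_s|)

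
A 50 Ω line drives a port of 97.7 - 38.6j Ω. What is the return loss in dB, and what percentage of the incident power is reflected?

RL ≈ 7.92 dB; 16.2% of incident power reflected

Γ = (47.7 − j38.6)/(147.7 − j38.6), |Γ| = 0.402
RL = −20·log₁₀(0.402) = 7.92 dB
P_refl/P_inc = |Γ|² = 0.162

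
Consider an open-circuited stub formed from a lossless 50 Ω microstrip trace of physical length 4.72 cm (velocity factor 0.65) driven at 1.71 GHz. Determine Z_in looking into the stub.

λ = v/f = 0.65·c / 1.71 GHz = 0.114 m
βl = 2π·l/λ = 2π × 0.414 = 149°
tan(βl) = -0.601
For an open-circuited stub, Z_in = −jZ_0·cot(βl) = −jZ_0/tan(βl)

Z_in ≈ +j83.2 Ω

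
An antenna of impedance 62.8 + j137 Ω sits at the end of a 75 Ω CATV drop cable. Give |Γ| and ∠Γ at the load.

Γ = (Z_L − Z_0)/(Z_L + Z_0) = (-12.2 + j137)/(137.8 + j137)
|Γ| = 138/194 = 0.708

Γ ≈ 0.708 ∠ 50.3°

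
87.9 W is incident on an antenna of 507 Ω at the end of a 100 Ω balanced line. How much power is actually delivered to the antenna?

Γ = (507 − 100)/(507 + 100) = 0.671
|Γ|² = 0.45
P_refl = |Γ|²·P_inc = 39.5 W, P_del = (1 − |Γ|²)·P_inc = 48.4 W

P_delivered ≈ 48.4 W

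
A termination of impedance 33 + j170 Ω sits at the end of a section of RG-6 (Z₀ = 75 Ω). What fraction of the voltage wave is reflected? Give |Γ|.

|Γ| ≈ 0.869

Γ = (Z_L − Z_0)/(Z_L + Z_0) = (-42 + j170)/(108 + j170)
|Γ| = 175/201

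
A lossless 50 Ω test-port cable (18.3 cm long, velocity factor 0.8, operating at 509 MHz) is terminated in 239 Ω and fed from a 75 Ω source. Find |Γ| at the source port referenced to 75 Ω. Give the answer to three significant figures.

|Γ| ≈ 0.66

λ = v/f = 0.8·c / 509 MHz = 0.472 m
βl = 2π·l/λ = 2π × 0.388 = 140°
tan(βl) = -0.847
Z_in = Z_0·(Z_L + jZ_0·tanβl)/(Z_0 + jZ_L·tanβl) = 23.6 + j53.2 Ω
Γ_s = (Z_in − Z_s)/(Z_in + Z_s) = (-51.4 + j53.2)/(98.6 + j53.2), |Γ_s| = 0.66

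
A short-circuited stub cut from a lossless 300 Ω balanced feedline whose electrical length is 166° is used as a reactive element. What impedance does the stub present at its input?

tan(βl) = -0.249
For a short-circuited stub, Z_in = jZ_0·tan(βl)

Z_in ≈ −j74.8 Ω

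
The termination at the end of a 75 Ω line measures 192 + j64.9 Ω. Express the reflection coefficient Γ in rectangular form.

Γ ≈ 0.47 + j0.129

Γ = (Z_L − Z_0)/(Z_L + Z_0) = (117 + j64.9)/(267 + j64.9)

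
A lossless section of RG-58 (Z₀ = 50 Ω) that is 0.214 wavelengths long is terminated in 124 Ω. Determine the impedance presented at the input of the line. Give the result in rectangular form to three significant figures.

Z_in ≈ 21 − j9.55 Ω

βl = 2π × 0.214 = 77°
tan(βl) = tan(77°) = 4.35
Z_in = Z_0·(Z_L + jZ_0·tanβl)/(Z_0 + jZ_L·tanβl)
     = 50·(124 + j217)/(50 + j539)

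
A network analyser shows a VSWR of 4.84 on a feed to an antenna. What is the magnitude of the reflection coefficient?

|Γ| = (S − 1)/(S + 1) = (4.84 − 1)/(4.84 + 1) = 3.84/5.84

|Γ| ≈ 0.658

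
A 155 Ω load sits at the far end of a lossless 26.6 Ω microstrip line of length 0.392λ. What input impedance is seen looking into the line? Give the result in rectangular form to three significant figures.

Z_in ≈ 11.1 + j30.6 Ω

βl = 2π × 0.392 = 141°
tan(βl) = tan(141°) = -0.806
Z_in = Z_0·(Z_L + jZ_0·tanβl)/(Z_0 + jZ_L·tanβl)
     = 26.6·(155 − j21.4)/(26.6 − j125)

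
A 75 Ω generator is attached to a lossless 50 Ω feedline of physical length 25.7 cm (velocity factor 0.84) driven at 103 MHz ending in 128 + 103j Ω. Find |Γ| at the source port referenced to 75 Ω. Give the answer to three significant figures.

|Γ| ≈ 0.572

λ = v/f = 0.84·c / 103 MHz = 2.45 m
βl = 2π·l/λ = 2π × 0.105 = 37.8°
tan(βl) = 0.776
Z_in = Z_0·(Z_L + jZ_0·tanβl)/(Z_0 + jZ_L·tanβl) = 47.6 − j78.8 Ω
Γ_s = (Z_in − Z_s)/(Z_in + Z_s) = (-27.4 − j78.8)/(123 − j78.8), |Γ_s| = 0.572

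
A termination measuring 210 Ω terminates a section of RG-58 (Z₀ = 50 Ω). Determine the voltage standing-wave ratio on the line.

VSWR ≈ 4.2

Γ = (210 − 50)/(210 + 50) = 0.615
VSWR = (1 + 0.615)/(1 − 0.615)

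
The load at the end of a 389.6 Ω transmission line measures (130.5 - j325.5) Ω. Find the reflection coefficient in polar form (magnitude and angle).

Γ = (Z_L − Z_0)/(Z_L + Z_0) = (-259.1 − j325.5)/(520.1 − j325.5)
|Γ| = 416/614 = 0.678

Γ ≈ 0.678 ∠ -96.5°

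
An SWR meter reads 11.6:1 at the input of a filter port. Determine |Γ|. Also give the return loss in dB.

|Γ| = (S − 1)/(S + 1) = (11.6 − 1)/(11.6 + 1) = 10.6/12.6
RL = −20·log₁₀|Γ| = −20·log₁₀(0.841)

|Γ| ≈ 0.841; return loss ≈ 1.5 dB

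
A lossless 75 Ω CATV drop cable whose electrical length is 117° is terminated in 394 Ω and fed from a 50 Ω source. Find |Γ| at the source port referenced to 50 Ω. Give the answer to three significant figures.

tan(βl) = -1.96
Z_in = Z_0·(Z_L + jZ_0·tanβl)/(Z_0 + jZ_L·tanβl) = 17.8 + j36.5 Ω
Γ_s = (Z_in − Z_s)/(Z_in + Z_s) = (-32.2 + j36.5)/(67.8 + j36.5), |Γ_s| = 0.632

|Γ| ≈ 0.632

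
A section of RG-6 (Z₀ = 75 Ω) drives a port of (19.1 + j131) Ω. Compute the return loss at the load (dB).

RL ≈ 1.08 dB

Γ = (-55.9 + j131)/(94.1 + j131), |Γ| = 0.883
RL = −20·log₁₀|Γ| = −20·log₁₀(0.883)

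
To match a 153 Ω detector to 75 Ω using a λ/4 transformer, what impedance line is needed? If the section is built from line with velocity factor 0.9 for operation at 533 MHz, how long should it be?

Z_qwt ≈ 107 Ω; length ≈ 12.7 cm

Z_qwt = √(Z_0·R_L) = √(75 × 153) = √11480
λ = 0.9·c/f = 0.507 m, so l = λ/4 = 0.127 m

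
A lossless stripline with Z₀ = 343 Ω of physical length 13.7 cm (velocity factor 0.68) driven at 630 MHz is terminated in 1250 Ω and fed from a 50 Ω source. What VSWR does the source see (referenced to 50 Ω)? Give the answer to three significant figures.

VSWR ≈ 20.1

λ = v/f = 0.68·c / 630 MHz = 0.324 m
βl = 2π·l/λ = 2π × 0.423 = 152°
tan(βl) = -0.525
Z_in = Z_0·(Z_L + jZ_0·tanβl)/(Z_0 + jZ_L·tanβl) = 342 + j475 Ω
Γ_s = (Z_in − Z_s)/(Z_in + Z_s) = (292 + j475)/(392 + j475), |Γ_s| = 0.905
VSWR = (1 + |Γ_s|)/(1 − |Γ_s|)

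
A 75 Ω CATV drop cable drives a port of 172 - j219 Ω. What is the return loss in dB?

RL ≈ 2.79 dB

Γ = (97 − j219)/(247 − j219), |Γ| = 0.726
RL = −20·log₁₀|Γ| = −20·log₁₀(0.726)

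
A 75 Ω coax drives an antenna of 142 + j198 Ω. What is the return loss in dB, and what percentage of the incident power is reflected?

RL ≈ 2.96 dB; 50.6% of incident power reflected

Γ = (67 + j198)/(217 + j198), |Γ| = 0.712
RL = −20·log₁₀(0.712) = 2.96 dB
P_refl/P_inc = |Γ|² = 0.506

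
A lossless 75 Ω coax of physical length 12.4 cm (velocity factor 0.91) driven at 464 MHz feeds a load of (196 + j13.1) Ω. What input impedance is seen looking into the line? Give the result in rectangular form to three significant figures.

λ = v/f = 0.91·c / 464 MHz = 0.588 m
βl = 2π·l/λ = 2π × 0.211 = 75.9°
tan(βl) = tan(75.9°) = 3.97
Z_in = Z_0·(Z_L + jZ_0·tanβl)/(Z_0 + jZ_L·tanβl)
     = 75·(196 + j311)/(23 + j779)

Z_in ≈ 30.5 − j18 Ω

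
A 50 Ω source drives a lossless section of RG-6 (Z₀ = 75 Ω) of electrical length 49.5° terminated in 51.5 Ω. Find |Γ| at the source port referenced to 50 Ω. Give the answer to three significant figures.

|Γ| ≈ 0.292

tan(βl) = 1.17
Z_in = Z_0·(Z_L + jZ_0·tanβl)/(Z_0 + jZ_L·tanβl) = 74.2 + j28.2 Ω
Γ_s = (Z_in − Z_s)/(Z_in + Z_s) = (24.2 + j28.2)/(124 + j28.2), |Γ_s| = 0.292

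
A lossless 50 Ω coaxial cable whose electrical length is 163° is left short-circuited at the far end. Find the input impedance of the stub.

Z_in ≈ −j15.3 Ω

tan(βl) = -0.306
For a short-circuited stub, Z_in = jZ_0·tan(βl)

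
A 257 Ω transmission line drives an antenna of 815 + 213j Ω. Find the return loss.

Γ = (558 + j213)/(1072 + j213), |Γ| = 0.546
RL = −20·log₁₀|Γ| = −20·log₁₀(0.546)

RL ≈ 5.25 dB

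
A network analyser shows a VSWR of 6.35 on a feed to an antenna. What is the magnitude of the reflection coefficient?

|Γ| ≈ 0.728

|Γ| = (S − 1)/(S + 1) = (6.35 − 1)/(6.35 + 1) = 5.35/7.35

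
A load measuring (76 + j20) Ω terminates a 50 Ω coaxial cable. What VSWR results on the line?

VSWR ≈ 1.69

Γ = (Z_L − Z_0)/(Z_L + Z_0) = (26 + j20)/(126 + j20)
|Γ| = 32.8/128 = 0.257
VSWR = (1 + |Γ|)/(1 − |Γ|) = 1.26/0.743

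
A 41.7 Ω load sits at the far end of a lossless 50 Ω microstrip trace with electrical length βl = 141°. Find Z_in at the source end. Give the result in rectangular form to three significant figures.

tan(βl) = tan(141°) = -0.81
Z_in = Z_0·(Z_L + jZ_0·tanβl)/(Z_0 + jZ_L·tanβl)
     = 50·(41.7 − j40.5)/(50 − j33.8)

Z_in ≈ 47.4 − j8.47 Ω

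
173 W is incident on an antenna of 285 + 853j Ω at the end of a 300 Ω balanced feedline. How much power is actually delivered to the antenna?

P_delivered ≈ 55.3 W

|Γ| = |(-15 + j853)/(585 + j853)| = 0.825
|Γ|² = 0.68
P_refl = |Γ|²·P_inc = 118 W, P_del = (1 − |Γ|²)·P_inc = 55.3 W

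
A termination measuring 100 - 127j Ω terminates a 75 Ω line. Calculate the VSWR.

Γ = (Z_L − Z_0)/(Z_L + Z_0) = (25 − j127)/(175 − j127)
|Γ| = 129/216 = 0.599
VSWR = (1 + |Γ|)/(1 − |Γ|) = 1.6/0.401

VSWR ≈ 3.98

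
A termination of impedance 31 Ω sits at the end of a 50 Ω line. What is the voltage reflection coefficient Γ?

Γ = (Z_L − Z_0)/(Z_L + Z_0) = (31 − 50)/(31 + 50) = -19/81

Γ = -0.235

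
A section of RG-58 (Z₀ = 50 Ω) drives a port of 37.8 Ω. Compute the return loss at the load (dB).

Γ = (37.8 − 50)/(37.8 + 50) = -0.139
RL = −20·log₁₀|Γ| = −20·log₁₀(0.139)

RL ≈ 17.1 dB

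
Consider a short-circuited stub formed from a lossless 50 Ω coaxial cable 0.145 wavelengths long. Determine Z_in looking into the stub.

βl = 2π × 0.145 = 52.2°
tan(βl) = 1.29
For a short-circuited stub, Z_in = jZ_0·tan(βl)

Z_in ≈ +j64.5 Ω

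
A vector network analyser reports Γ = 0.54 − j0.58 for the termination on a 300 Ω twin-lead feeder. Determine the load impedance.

Z_L = Z_0·(1 + Γ)/(1 − Γ) = 300·(1.54 − j0.58)/(0.46 + j0.58)

Z_L ≈ 204 − j635 Ω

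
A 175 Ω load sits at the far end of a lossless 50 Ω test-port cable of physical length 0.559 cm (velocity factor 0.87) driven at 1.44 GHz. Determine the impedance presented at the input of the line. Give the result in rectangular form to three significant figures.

Z_in ≈ 123 − j75 Ω

λ = v/f = 0.87·c / 1.44 GHz = 0.181 m
βl = 2π·l/λ = 2π × 0.0308 = 11.1°
tan(βl) = tan(11.1°) = 0.196
Z_in = Z_0·(Z_L + jZ_0·tanβl)/(Z_0 + jZ_L·tanβl)
     = 50·(175 + j9.81)/(50 + j34.3)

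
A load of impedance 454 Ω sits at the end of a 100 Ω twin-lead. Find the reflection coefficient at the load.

Γ = 0.639

Γ = (Z_L − Z_0)/(Z_L + Z_0) = (454 − 100)/(454 + 100) = 354/554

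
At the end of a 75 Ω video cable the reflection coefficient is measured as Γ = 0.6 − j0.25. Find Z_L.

Z_L = Z_0·(1 + Γ)/(1 − Γ) = 75·(1.6 − j0.25)/(0.4 + j0.25)

Z_L ≈ 195 − j169 Ω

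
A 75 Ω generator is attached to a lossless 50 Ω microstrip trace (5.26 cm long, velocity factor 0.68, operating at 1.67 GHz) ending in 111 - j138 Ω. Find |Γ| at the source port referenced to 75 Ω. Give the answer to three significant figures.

|Γ| ≈ 0.614

λ = v/f = 0.68·c / 1.67 GHz = 0.122 m
βl = 2π·l/λ = 2π × 0.431 = 155°
tan(βl) = -0.466
Z_in = Z_0·(Z_L + jZ_0·tanβl)/(Z_0 + jZ_L·tanβl) = 117 + j140 Ω
Γ_s = (Z_in − Z_s)/(Z_in + Z_s) = (42.3 + j140)/(192 + j140), |Γ_s| = 0.614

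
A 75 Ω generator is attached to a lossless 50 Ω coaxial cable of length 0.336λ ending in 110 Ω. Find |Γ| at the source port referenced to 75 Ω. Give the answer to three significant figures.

|Γ| ≈ 0.483

βl = 2π × 0.336 = 121°
tan(βl) = -1.67
Z_in = Z_0·(Z_L + jZ_0·tanβl)/(Z_0 + jZ_L·tanβl) = 28.8 + j22.2 Ω
Γ_s = (Z_in − Z_s)/(Z_in + Z_s) = (-46.2 + j22.2)/(104 + j22.2), |Γ_s| = 0.483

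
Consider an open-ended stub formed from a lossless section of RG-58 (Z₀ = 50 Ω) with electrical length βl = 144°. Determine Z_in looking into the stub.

tan(βl) = -0.727
For an open-ended stub, Z_in = −jZ_0·cot(βl) = −jZ_0/tan(βl)

Z_in ≈ +j68.8 Ω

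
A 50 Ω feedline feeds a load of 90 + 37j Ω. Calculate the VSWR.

Γ = (Z_L − Z_0)/(Z_L + Z_0) = (40 + j37)/(140 + j37)
|Γ| = 54.5/145 = 0.376
VSWR = (1 + |Γ|)/(1 − |Γ|) = 1.38/0.624

VSWR ≈ 2.21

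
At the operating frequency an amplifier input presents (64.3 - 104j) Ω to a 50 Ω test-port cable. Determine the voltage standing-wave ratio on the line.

VSWR ≈ 5.24

Γ = (Z_L − Z_0)/(Z_L + Z_0) = (14.3 − j104)/(114.3 − j104)
|Γ| = 105/155 = 0.679
VSWR = (1 + |Γ|)/(1 − |Γ|) = 1.68/0.321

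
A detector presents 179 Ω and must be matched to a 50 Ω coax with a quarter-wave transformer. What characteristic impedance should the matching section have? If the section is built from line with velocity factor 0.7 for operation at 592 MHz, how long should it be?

Z_qwt = √(Z_0·R_L) = √(50 × 179) = √8950
λ = 0.7·c/f = 0.355 m, so l = λ/4 = 0.0887 m

Z_qwt ≈ 94.6 Ω; length ≈ 8.87 cm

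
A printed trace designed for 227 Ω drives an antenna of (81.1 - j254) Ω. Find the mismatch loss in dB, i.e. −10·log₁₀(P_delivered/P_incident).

Γ = (-145.9 − j254)/(308.1 − j254), |Γ| = 0.734
|Γ|² = 0.538, so P_del/P_inc = 1 − |Γ|² = 0.462
ML = −10·log₁₀(1 − |Γ|²)

mismatch loss ≈ 3.35 dB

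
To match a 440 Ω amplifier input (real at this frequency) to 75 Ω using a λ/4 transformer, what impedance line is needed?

Z_qwt ≈ 182 Ω

Z_qwt = √(Z_0·R_L) = √(75 × 440) = √33000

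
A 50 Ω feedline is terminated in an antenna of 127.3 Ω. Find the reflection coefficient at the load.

Γ = 0.436

Γ = (Z_L − Z_0)/(Z_L + Z_0) = (127.3 − 50)/(127.3 + 50) = 77.3/177.3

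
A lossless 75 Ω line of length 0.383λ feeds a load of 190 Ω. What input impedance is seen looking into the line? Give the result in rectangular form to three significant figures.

Z_in ≈ 55.3 + j58.8 Ω

βl = 2π × 0.383 = 138°
tan(βl) = tan(138°) = -0.904
Z_in = Z_0·(Z_L + jZ_0·tanβl)/(Z_0 + jZ_L·tanβl)
     = 75·(190 − j67.8)/(75 − j172)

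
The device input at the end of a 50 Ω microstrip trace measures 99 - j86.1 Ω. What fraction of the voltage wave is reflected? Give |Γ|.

Γ = (Z_L − Z_0)/(Z_L + Z_0) = (49 − j86.1)/(149 − j86.1)
|Γ| = 99.1/172

|Γ| ≈ 0.576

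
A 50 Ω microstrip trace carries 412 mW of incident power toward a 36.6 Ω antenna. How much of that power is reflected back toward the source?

Γ = (36.6 − 50)/(36.6 + 50) = -0.155
|Γ|² = 0.0239
P_refl = |Γ|²·P_inc = 9.86 mW, P_del = (1 − |Γ|²)·P_inc = 402 mW

P_reflected ≈ 9.86 mW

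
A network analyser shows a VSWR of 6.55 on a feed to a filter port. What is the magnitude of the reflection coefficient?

|Γ| = (S − 1)/(S + 1) = (6.55 − 1)/(6.55 + 1) = 5.55/7.55

|Γ| ≈ 0.735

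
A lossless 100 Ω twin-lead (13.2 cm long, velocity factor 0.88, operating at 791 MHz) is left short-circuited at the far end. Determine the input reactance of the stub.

λ = v/f = 0.88·c / 791 MHz = 0.334 m
βl = 2π·l/λ = 2π × 0.396 = 142°
tan(βl) = -0.771
For a short-circuited stub, Z_in = jZ_0·tan(βl)

X_in ≈ -77.1 Ω (capacitive)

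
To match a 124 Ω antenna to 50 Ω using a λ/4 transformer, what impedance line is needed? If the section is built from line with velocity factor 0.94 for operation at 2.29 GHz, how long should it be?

Z_qwt ≈ 78.7 Ω; length ≈ 3.08 cm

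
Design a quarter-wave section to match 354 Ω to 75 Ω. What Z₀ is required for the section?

Z_qwt = √(Z_0·R_L) = √(75 × 354) = √26550

Z_qwt ≈ 163 Ω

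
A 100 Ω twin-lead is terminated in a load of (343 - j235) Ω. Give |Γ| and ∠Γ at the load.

Γ = (Z_L − Z_0)/(Z_L + Z_0) = (243 − j235)/(443 − j235)
|Γ| = 338/501 = 0.674

Γ ≈ 0.674 ∠ -16.1°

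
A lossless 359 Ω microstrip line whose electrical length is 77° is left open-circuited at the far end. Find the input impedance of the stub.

tan(βl) = 4.33
For an open-circuited stub, Z_in = −jZ_0·cot(βl) = −jZ_0/tan(βl)

Z_in ≈ −j82.9 Ω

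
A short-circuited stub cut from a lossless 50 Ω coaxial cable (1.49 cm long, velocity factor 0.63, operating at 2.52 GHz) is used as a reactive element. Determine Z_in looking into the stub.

Z_in ≈ +j150 Ω

λ = v/f = 0.63·c / 2.52 GHz = 0.075 m
βl = 2π·l/λ = 2π × 0.199 = 71.5°
tan(βl) = 2.99
For a short-circuited stub, Z_in = jZ_0·tan(βl)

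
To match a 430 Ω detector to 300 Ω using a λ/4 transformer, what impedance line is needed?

Z_qwt ≈ 359 Ω

Z_qwt = √(Z_0·R_L) = √(300 × 430) = √129000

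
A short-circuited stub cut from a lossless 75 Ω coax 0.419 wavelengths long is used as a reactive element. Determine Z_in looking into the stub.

Z_in ≈ −j41.8 Ω

βl = 2π × 0.419 = 151°
tan(βl) = -0.558
For a short-circuited stub, Z_in = jZ_0·tan(βl)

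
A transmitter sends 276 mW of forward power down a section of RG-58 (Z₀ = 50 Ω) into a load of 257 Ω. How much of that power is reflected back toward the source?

Γ = (257 − 50)/(257 + 50) = 0.674
|Γ|² = 0.455
P_refl = |Γ|²·P_inc = 125 mW, P_del = (1 − |Γ|²)·P_inc = 151 mW

P_reflected ≈ 125 mW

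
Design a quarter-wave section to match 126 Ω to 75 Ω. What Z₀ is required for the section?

Z_qwt = √(Z_0·R_L) = √(75 × 126) = √9450

Z_qwt ≈ 97.2 Ω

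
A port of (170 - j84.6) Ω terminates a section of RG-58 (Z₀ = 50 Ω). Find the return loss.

RL ≈ 4.11 dB

Γ = (120 − j84.6)/(220 − j84.6), |Γ| = 0.623
RL = −20·log₁₀|Γ| = −20·log₁₀(0.623)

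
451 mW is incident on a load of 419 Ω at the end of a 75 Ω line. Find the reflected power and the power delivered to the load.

Γ = (419 − 75)/(419 + 75) = 0.696
|Γ|² = 0.485
P_refl = |Γ|²·P_inc = 219 mW, P_del = (1 − |Γ|²)·P_inc = 232 mW

P_reflected ≈ 219 mW; P_delivered ≈ 232 mW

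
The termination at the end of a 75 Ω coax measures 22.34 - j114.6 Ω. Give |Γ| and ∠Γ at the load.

Γ ≈ 0.839 ∠ -65°

Γ = (Z_L − Z_0)/(Z_L + Z_0) = (-52.66 − j114.6)/(97.34 − j114.6)
|Γ| = 126/150 = 0.839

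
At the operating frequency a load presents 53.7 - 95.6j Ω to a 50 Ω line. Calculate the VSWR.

VSWR ≈ 5.22

Γ = (Z_L − Z_0)/(Z_L + Z_0) = (3.7 − j95.6)/(103.7 − j95.6)
|Γ| = 95.7/141 = 0.678
VSWR = (1 + |Γ|)/(1 − |Γ|) = 1.68/0.322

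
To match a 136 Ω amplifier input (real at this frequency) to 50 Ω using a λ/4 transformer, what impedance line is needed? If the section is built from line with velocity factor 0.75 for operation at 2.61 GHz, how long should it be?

Z_qwt = √(Z_0·R_L) = √(50 × 136) = √6800
λ = 0.75·c/f = 0.0862 m, so l = λ/4 = 0.0216 m

Z_qwt ≈ 82.5 Ω; length ≈ 2.16 cm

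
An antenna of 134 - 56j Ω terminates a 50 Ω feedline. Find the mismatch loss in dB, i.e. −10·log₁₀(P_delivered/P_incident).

Γ = (84 − j56)/(184 − j56), |Γ| = 0.525
|Γ|² = 0.276, so P_del/P_inc = 1 − |Γ|² = 0.724
ML = −10·log₁₀(1 − |Γ|²)

mismatch loss ≈ 1.4 dB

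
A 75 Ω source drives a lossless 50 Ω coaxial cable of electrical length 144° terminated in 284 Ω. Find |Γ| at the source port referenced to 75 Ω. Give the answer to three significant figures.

|Γ| ≈ 0.69

tan(βl) = -0.727
Z_in = Z_0·(Z_L + jZ_0·tanβl)/(Z_0 + jZ_L·tanβl) = 24.1 + j63 Ω
Γ_s = (Z_in − Z_s)/(Z_in + Z_s) = (-50.9 + j63)/(99.1 + j63), |Γ_s| = 0.69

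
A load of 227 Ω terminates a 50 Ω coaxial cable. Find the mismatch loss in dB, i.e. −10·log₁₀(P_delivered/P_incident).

Γ = (227 − 50)/(227 + 50) = 0.639
|Γ|² = 0.408, so P_del/P_inc = 1 − |Γ|² = 0.592
ML = −10·log₁₀(1 − |Γ|²)

mismatch loss ≈ 2.28 dB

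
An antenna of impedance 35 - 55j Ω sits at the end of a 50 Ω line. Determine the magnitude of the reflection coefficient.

Γ = (Z_L − Z_0)/(Z_L + Z_0) = (-15 − j55)/(85 − j55)
|Γ| = 57/101

|Γ| ≈ 0.563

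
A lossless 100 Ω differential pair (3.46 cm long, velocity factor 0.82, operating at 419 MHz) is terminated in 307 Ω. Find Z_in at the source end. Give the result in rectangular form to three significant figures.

Z_in ≈ 146 − j135 Ω

λ = v/f = 0.82·c / 419 MHz = 0.587 m
βl = 2π·l/λ = 2π × 0.0589 = 21.2°
tan(βl) = tan(21.2°) = 0.388
Z_in = Z_0·(Z_L + jZ_0·tanβl)/(Z_0 + jZ_L·tanβl)
     = 100·(307 + j38.8)/(100 + j119)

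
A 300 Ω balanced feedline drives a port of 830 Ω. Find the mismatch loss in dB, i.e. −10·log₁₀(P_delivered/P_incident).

mismatch loss ≈ 1.08 dB

Γ = (830 − 300)/(830 + 300) = 0.469
|Γ|² = 0.22, so P_del/P_inc = 1 − |Γ|² = 0.78
ML = −10·log₁₀(1 − |Γ|²)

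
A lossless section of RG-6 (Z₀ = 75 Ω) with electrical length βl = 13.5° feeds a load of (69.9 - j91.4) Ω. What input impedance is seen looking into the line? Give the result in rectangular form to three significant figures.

tan(βl) = tan(13.5°) = 0.24
Z_in = Z_0·(Z_L + jZ_0·tanβl)/(Z_0 + jZ_L·tanβl)
     = 75·(69.9 − j73.4)/(96.9 + j16.8)

Z_in ≈ 43 − j64.2 Ω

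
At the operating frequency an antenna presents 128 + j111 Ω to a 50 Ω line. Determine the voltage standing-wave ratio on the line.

VSWR ≈ 4.66

Γ = (Z_L − Z_0)/(Z_L + Z_0) = (78 + j111)/(178 + j111)
|Γ| = 136/210 = 0.647
VSWR = (1 + |Γ|)/(1 − |Γ|) = 1.65/0.353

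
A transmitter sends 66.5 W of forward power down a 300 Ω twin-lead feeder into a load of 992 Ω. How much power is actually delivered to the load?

Γ = (992 − 300)/(992 + 300) = 0.536
|Γ|² = 0.287
P_refl = |Γ|²·P_inc = 19.1 W, P_del = (1 − |Γ|²)·P_inc = 47.4 W

P_delivered ≈ 47.4 W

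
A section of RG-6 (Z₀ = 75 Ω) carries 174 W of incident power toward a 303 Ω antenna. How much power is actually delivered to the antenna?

Γ = (303 − 75)/(303 + 75) = 0.603
|Γ|² = 0.364
P_refl = |Γ|²·P_inc = 63.3 W, P_del = (1 − |Γ|²)·P_inc = 111 W

P_delivered ≈ 111 W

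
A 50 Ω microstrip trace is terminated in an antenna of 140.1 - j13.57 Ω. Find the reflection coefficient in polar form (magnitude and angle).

Γ ≈ 0.478 ∠ -4.48°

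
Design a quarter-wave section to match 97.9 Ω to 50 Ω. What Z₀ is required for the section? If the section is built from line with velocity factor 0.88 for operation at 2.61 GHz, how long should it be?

Z_qwt = √(Z_0·R_L) = √(50 × 97.9) = √4895
λ = 0.88·c/f = 0.101 m, so l = λ/4 = 0.0253 m

Z_qwt ≈ 70 Ω; length ≈ 2.53 cm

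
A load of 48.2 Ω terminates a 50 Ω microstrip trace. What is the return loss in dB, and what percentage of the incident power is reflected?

Γ = (48.2 − 50)/(48.2 + 50) = -0.0183
RL = −20·log₁₀(0.0183) = 34.7 dB
P_refl/P_inc = |Γ|² = 0.000336

RL ≈ 34.7 dB; 0.0336% of incident power reflected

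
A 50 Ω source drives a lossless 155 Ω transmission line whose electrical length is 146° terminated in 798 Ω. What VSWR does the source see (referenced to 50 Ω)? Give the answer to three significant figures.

tan(βl) = -0.675
Z_in = Z_0·(Z_L + jZ_0·tanβl)/(Z_0 + jZ_L·tanβl) = 88.9 + j204 Ω
Γ_s = (Z_in − Z_s)/(Z_in + Z_s) = (38.9 + j204)/(139 + j204), |Γ_s| = 0.842
VSWR = (1 + |Γ_s|)/(1 − |Γ_s|)

VSWR ≈ 11.6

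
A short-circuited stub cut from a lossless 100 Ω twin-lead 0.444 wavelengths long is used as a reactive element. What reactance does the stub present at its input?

βl = 2π × 0.444 = 160°
tan(βl) = -0.367
For a short-circuited stub, Z_in = jZ_0·tan(βl)

X_in ≈ -36.7 Ω (capacitive)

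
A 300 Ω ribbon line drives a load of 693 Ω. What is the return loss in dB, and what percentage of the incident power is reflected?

RL ≈ 8.05 dB; 15.7% of incident power reflected

Γ = (693 − 300)/(693 + 300) = 0.396
RL = −20·log₁₀(0.396) = 8.05 dB
P_refl/P_inc = |Γ|² = 0.157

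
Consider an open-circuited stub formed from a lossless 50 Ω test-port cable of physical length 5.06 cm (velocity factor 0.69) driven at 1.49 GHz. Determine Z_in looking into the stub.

λ = v/f = 0.69·c / 1.49 GHz = 0.139 m
βl = 2π·l/λ = 2π × 0.364 = 131°
tan(βl) = -1.15
For an open-circuited stub, Z_in = −jZ_0·cot(βl) = −jZ_0/tan(βl)

Z_in ≈ +j43.6 Ω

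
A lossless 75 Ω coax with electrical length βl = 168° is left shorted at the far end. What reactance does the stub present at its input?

tan(βl) = -0.213
For a shorted stub, Z_in = jZ_0·tan(βl)

X_in ≈ -15.9 Ω (capacitive)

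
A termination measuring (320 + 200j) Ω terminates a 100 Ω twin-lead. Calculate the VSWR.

Γ = (Z_L − Z_0)/(Z_L + Z_0) = (220 + j200)/(420 + j200)
|Γ| = 297/465 = 0.639
VSWR = (1 + |Γ|)/(1 − |Γ|) = 1.64/0.361

VSWR ≈ 4.54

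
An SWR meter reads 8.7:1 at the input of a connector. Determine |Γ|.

|Γ| ≈ 0.794

|Γ| = (S − 1)/(S + 1) = (8.7 − 1)/(8.7 + 1) = 7.7/9.7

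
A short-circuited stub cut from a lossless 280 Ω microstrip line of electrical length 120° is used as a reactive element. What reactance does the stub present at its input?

tan(βl) = -1.73
For a short-circuited stub, Z_in = jZ_0·tan(βl)

X_in ≈ -485 Ω (capacitive)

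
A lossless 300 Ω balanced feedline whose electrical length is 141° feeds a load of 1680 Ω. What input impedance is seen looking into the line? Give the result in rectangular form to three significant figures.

Z_in ≈ 129 + j342 Ω

tan(βl) = tan(141°) = -0.81
Z_in = Z_0·(Z_L + jZ_0·tanβl)/(Z_0 + jZ_L·tanβl)
     = 300·(1680 − j243)/(300 − j1360)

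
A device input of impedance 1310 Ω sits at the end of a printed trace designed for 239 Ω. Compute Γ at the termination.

Γ = 0.691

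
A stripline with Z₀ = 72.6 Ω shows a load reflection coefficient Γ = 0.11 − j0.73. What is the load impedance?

Z_L ≈ 24.9 − j80 Ω

Z_L = Z_0·(1 + Γ)/(1 − Γ) = 72.6·(1.11 − j0.73)/(0.89 + j0.73)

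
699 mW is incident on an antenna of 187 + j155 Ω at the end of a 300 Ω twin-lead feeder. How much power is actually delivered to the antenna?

|Γ| = |(-113 + j155)/(487 + j155)| = 0.375
|Γ|² = 0.141
P_refl = |Γ|²·P_inc = 98.5 mW, P_del = (1 − |Γ|²)·P_inc = 601 mW

P_delivered ≈ 601 mW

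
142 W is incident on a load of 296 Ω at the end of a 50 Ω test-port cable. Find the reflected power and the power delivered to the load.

P_reflected ≈ 71.8 W; P_delivered ≈ 70.2 W

Γ = (296 − 50)/(296 + 50) = 0.711
|Γ|² = 0.505
P_refl = |Γ|²·P_inc = 71.8 W, P_del = (1 − |Γ|²)·P_inc = 70.2 W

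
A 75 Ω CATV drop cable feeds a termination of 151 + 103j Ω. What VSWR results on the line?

VSWR ≈ 3.13

Γ = (Z_L − Z_0)/(Z_L + Z_0) = (76 + j103)/(226 + j103)
|Γ| = 128/248 = 0.515
VSWR = (1 + |Γ|)/(1 − |Γ|) = 1.52/0.485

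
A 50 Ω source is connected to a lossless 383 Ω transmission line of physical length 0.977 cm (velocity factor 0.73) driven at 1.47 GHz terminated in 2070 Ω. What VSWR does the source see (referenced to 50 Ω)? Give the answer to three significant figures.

λ = v/f = 0.73·c / 1.47 GHz = 0.149 m
βl = 2π·l/λ = 2π × 0.0656 = 23.6°
tan(βl) = 0.437
Z_in = Z_0·(Z_L + jZ_0·tanβl)/(Z_0 + jZ_L·tanβl) = 375 − j718 Ω
Γ_s = (Z_in − Z_s)/(Z_in + Z_s) = (325 − j718)/(425 − j718), |Γ_s| = 0.945
VSWR = (1 + |Γ_s|)/(1 − |Γ_s|)

VSWR ≈ 35.1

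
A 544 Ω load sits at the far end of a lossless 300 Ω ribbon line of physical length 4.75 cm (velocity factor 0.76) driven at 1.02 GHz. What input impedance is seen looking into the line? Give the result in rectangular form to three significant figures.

Z_in ≈ 172 − j49.3 Ω

λ = v/f = 0.76·c / 1.02 GHz = 0.224 m
βl = 2π·l/λ = 2π × 0.212 = 76.5°
tan(βl) = tan(76.5°) = 4.17
Z_in = Z_0·(Z_L + jZ_0·tanβl)/(Z_0 + jZ_L·tanβl)
     = 300·(544 + j1250)/(300 + j2270)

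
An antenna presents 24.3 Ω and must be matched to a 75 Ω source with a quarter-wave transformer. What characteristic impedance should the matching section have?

Z_qwt = √(Z_0·R_L) = √(75 × 24.3) = √1822

Z_qwt ≈ 42.7 Ω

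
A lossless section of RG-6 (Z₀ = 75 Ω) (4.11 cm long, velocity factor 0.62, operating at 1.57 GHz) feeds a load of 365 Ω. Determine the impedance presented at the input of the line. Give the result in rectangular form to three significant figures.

Z_in ≈ 22.4 + j49.1 Ω

λ = v/f = 0.62·c / 1.57 GHz = 0.118 m
βl = 2π·l/λ = 2π × 0.347 = 125°
tan(βl) = tan(125°) = -1.43
Z_in = Z_0·(Z_L + jZ_0·tanβl)/(Z_0 + jZ_L·tanβl)
     = 75·(365 − j108)/(75 − j523)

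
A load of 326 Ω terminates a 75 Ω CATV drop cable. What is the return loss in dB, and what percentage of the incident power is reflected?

Γ = (326 − 75)/(326 + 75) = 0.626
RL = −20·log₁₀(0.626) = 4.07 dB
P_refl/P_inc = |Γ|² = 0.392

RL ≈ 4.07 dB; 39.2% of incident power reflected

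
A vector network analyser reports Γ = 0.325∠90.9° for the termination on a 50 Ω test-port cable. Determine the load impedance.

Z_L ≈ 40.1 + j29.1 Ω

Z_L = Z_0·(1 + Γ)/(1 − Γ) = 50·(0.995 + j0.325)/(1.01 − j0.325)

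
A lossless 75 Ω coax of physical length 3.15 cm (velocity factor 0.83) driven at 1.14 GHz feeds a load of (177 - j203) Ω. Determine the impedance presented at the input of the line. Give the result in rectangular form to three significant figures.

λ = v/f = 0.83·c / 1.14 GHz = 0.218 m
βl = 2π·l/λ = 2π × 0.144 = 51.9°
tan(βl) = tan(51.9°) = 1.28
Z_in = Z_0·(Z_L + jZ_0·tanβl)/(Z_0 + jZ_L·tanβl)
     = 75·(177 − j107)/(334 + j226)

Z_in ≈ 16.1 − j35 Ω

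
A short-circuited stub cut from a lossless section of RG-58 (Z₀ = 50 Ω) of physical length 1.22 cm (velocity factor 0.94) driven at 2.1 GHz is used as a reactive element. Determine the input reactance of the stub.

X_in ≈ 32.1 Ω (inductive)

λ = v/f = 0.94·c / 2.1 GHz = 0.134 m
βl = 2π·l/λ = 2π × 0.0909 = 32.7°
tan(βl) = 0.642
For a short-circuited stub, Z_in = jZ_0·tan(βl)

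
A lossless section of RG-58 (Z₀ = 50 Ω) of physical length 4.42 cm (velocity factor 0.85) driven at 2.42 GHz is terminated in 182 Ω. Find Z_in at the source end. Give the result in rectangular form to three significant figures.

λ = v/f = 0.85·c / 2.42 GHz = 0.105 m
βl = 2π·l/λ = 2π × 0.419 = 151°
tan(βl) = tan(151°) = -0.554
Z_in = Z_0·(Z_L + jZ_0·tanβl)/(Z_0 + jZ_L·tanβl)
     = 50·(182 − j27.7)/(50 − j101)

Z_in ≈ 46.9 + j67 Ω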